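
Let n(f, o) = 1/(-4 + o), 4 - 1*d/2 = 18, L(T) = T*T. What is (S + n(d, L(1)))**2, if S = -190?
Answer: 326041/9 ≈ 36227.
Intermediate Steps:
L(T) = T**2
d = -28 (d = 8 - 2*18 = 8 - 36 = -28)
(S + n(d, L(1)))**2 = (-190 + 1/(-4 + 1**2))**2 = (-190 + 1/(-4 + 1))**2 = (-190 + 1/(-3))**2 = (-190 - 1/3)**2 = (-571/3)**2 = 326041/9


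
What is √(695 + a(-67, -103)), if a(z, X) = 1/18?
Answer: √25022/6 ≈ 26.364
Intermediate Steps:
a(z, X) = 1/18
√(695 + a(-67, -103)) = √(695 + 1/18) = √(12511/18) = √25022/6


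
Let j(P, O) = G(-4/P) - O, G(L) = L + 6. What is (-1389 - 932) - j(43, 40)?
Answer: -98337/43 ≈ -2286.9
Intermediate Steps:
G(L) = 6 + L
j(P, O) = 6 - O - 4/P (j(P, O) = (6 - 4/P) - O = 6 - O - 4/P)
(-1389 - 932) - j(43, 40) = (-1389 - 932) - (6 - 1*40 - 4/43) = -2321 - (6 - 40 - 4*1/43) = -2321 - (6 - 40 - 4/43) = -2321 - 1*(-1466/43) = -2321 + 1466/43 = -98337/43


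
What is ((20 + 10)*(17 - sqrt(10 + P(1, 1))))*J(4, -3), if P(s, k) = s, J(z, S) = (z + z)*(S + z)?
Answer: 4080 - 240*sqrt(11) ≈ 3284.0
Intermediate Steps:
J(z, S) = 2*z*(S + z) (J(z, S) = (2*z)*(S + z) = 2*z*(S + z))
((20 + 10)*(17 - sqrt(10 + P(1, 1))))*J(4, -3) = ((20 + 10)*(17 - sqrt(10 + 1)))*(2*4*(-3 + 4)) = (30*(17 - sqrt(11)))*(2*4*1) = (510 - 30*sqrt(11))*8 = 4080 - 240*sqrt(11)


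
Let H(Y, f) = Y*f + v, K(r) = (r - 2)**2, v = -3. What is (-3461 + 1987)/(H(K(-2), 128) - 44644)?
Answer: 1474/42599 ≈ 0.034602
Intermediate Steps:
K(r) = (-2 + r)**2
H(Y, f) = -3 + Y*f (H(Y, f) = Y*f - 3 = -3 + Y*f)
(-3461 + 1987)/(H(K(-2), 128) - 44644) = (-3461 + 1987)/((-3 + (-2 - 2)**2*128) - 44644) = -1474/((-3 + (-4)**2*128) - 44644) = -1474/((-3 + 16*128) - 44644) = -1474/((-3 + 2048) - 44644) = -1474/(2045 - 44644) = -1474/(-42599) = -1474*(-1/42599) = 1474/42599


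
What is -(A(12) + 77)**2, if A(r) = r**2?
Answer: -48841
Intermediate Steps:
-(A(12) + 77)**2 = -(12**2 + 77)**2 = -(144 + 77)**2 = -1*221**2 = -1*48841 = -48841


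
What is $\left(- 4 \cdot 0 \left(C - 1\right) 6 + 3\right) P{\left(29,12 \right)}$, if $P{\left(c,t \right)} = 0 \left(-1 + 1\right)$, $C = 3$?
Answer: $0$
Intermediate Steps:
$P{\left(c,t \right)} = 0$ ($P{\left(c,t \right)} = 0 \cdot 0 = 0$)
$\left(- 4 \cdot 0 \left(C - 1\right) 6 + 3\right) P{\left(29,12 \right)} = \left(- 4 \cdot 0 \left(3 - 1\right) 6 + 3\right) 0 = \left(- 4 \cdot 0 \cdot 2 \cdot 6 + 3\right) 0 = \left(- 4 \cdot 0 \cdot 6 + 3\right) 0 = \left(\left(-4\right) 0 + 3\right) 0 = \left(0 + 3\right) 0 = 3 \cdot 0 = 0$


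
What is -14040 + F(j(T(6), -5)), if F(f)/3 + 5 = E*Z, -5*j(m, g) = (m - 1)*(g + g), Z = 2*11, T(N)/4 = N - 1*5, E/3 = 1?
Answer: -13857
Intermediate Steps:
E = 3 (E = 3*1 = 3)
T(N) = -20 + 4*N (T(N) = 4*(N - 1*5) = 4*(N - 5) = 4*(-5 + N) = -20 + 4*N)
Z = 22
j(m, g) = -2*g*(-1 + m)/5 (j(m, g) = -(m - 1)*(g + g)/5 = -(-1 + m)*2*g/5 = -2*g*(-1 + m)/5)
F(f) = 183 (F(f) = -15 + 3*(3*22) = -15 + 3*66 = -15 + 198 = 183)
-14040 + F(j(T(6), -5)) = -14040 + 183 = -13857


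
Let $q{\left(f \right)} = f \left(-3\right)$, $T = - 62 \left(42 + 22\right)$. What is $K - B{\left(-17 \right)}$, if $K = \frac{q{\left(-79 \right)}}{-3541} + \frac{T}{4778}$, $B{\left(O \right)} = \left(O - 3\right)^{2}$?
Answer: $- \frac{3391371137}{8459449} \approx -400.9$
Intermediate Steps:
$B{\left(O \right)} = \left(-3 + O\right)^{2}$
$T = -3968$ ($T = \left(-62\right) 64 = -3968$)
$q{\left(f \right)} = - 3 f$
$K = - \frac{7591537}{8459449}$ ($K = \frac{\left(-3\right) \left(-79\right)}{-3541} - \frac{3968}{4778} = 237 \left(- \frac{1}{3541}\right) - \frac{1984}{2389} = - \frac{237}{3541} - \frac{1984}{2389} = - \frac{7591537}{8459449} \approx -0.8974$)
$K - B{\left(-17 \right)} = - \frac{7591537}{8459449} - \left(-3 - 17\right)^{2} = - \frac{7591537}{8459449} - \left(-20\right)^{2} = - \frac{7591537}{8459449} - 400 = - \frac{3391371137}{8459449}$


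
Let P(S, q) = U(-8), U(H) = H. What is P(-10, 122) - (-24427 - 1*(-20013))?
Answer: 4406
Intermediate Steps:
P(S, q) = -8
P(-10, 122) - (-24427 - 1*(-20013)) = -8 - (-24427 - 1*(-20013)) = -8 - (-24427 + 20013) = -8 - 1*(-4414) = -8 + 4414 = 4406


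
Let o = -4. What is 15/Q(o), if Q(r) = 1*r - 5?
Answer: -5/3 ≈ -1.6667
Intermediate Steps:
Q(r) = -5 + r (Q(r) = r - 5 = -5 + r)
15/Q(o) = 15/(-5 - 4) = 15/(-9) = 15*(-⅑) = -5/3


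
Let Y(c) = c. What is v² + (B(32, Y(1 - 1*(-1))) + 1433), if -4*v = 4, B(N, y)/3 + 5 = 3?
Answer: 1428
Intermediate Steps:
B(N, y) = -6 (B(N, y) = -15 + 3*3 = -15 + 9 = -6)
v = -1 (v = -¼*4 = -1)
v² + (B(32, Y(1 - 1*(-1))) + 1433) = (-1)² + (-6 + 1433) = 1 + 1427 = 1428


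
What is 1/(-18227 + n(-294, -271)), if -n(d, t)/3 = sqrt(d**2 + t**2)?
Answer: -18227/330784636 + 3*sqrt(159877)/330784636 ≈ -5.1476e-5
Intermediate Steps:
n(d, t) = -3*sqrt(d**2 + t**2)
1/(-18227 + n(-294, -271)) = 1/(-18227 - 3*sqrt((-294)**2 + (-271)**2)) = 1/(-18227 - 3*sqrt(86436 + 73441)) = 1/(-18227 - 3*sqrt(159877))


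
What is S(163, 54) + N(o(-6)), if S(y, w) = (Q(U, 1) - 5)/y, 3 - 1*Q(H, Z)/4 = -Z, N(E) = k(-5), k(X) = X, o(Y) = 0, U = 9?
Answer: -804/163 ≈ -4.9325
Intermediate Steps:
N(E) = -5
Q(H, Z) = 12 + 4*Z (Q(H, Z) = 12 - (-4)*Z = 12 + 4*Z)
S(y, w) = 11/y (S(y, w) = ((12 + 4*1) - 5)/y = ((12 + 4) - 5)/y = (16 - 5)/y = 11/y)
S(163, 54) + N(o(-6)) = 11/163 - 5 = -804/163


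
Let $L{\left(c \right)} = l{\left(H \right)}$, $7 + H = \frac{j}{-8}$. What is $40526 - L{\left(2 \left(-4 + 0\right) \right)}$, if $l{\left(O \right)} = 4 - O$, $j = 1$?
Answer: $\frac{324119}{8} \approx 40515.0$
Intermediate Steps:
$H = - \frac{57}{8}$ ($H = -7 + 1 \frac{1}{-8} = -7 + 1 \left(- \frac{1}{8}\right) = -7 - \frac{1}{8} = - \frac{57}{8} \approx -7.125$)
$L{\left(c \right)} = \frac{89}{8}$ ($L{\left(c \right)} = 4 - - \frac{57}{8} = 4 + \frac{57}{8} = \frac{89}{8}$)
$40526 - L{\left(2 \left(-4 + 0\right) \right)} = 40526 - \frac{89}{8} = \frac{324119}{8}$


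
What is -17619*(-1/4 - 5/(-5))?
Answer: -52857/4 ≈ -13214.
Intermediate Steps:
-17619*(-1/4 - 5/(-5)) = -17619*(-1*¼ - 5*(-⅕)) = -17619*(-¼ + 1) = -17619*¾ = -52857/4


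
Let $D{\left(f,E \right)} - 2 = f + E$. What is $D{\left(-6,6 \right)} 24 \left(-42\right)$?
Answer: $-2016$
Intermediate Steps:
$D{\left(f,E \right)} = 2 + E + f$ ($D{\left(f,E \right)} = 2 + \left(f + E\right) = 2 + \left(E + f\right) = 2 + E + f$)
$D{\left(-6,6 \right)} 24 \left(-42\right) = \left(2 + 6 - 6\right) 24 \left(-42\right) = 2 \cdot 24 \left(-42\right) = 48 \left(-42\right) = -2016$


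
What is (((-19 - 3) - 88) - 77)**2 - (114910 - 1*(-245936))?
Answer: -325877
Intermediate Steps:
(((-19 - 3) - 88) - 77)**2 - (114910 - 1*(-245936)) = ((-22 - 88) - 77)**2 - (114910 + 245936) = (-110 - 77)**2 - 1*360846 = (-187)**2 - 360846 = 34969 - 360846 = -325877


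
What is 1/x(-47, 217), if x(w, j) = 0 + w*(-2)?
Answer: 1/94 ≈ 0.010638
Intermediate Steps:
x(w, j) = -2*w (x(w, j) = 0 - 2*w = -2*w)
1/x(-47, 217) = 1/(-2*(-47)) = 1/94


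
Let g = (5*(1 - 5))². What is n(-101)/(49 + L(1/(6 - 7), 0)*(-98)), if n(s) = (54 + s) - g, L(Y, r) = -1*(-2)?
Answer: 149/49 ≈ 3.0408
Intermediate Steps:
g = 400 (g = (5*(-4))² = (-20)² = 400)
L(Y, r) = 2
n(s) = -346 + s (n(s) = (54 + s) - 1*400 = (54 + s) - 400 = -346 + s)
n(-101)/(49 + L(1/(6 - 7), 0)*(-98)) = (-346 - 101)/(49 + 2*(-98)) = -447/(49 - 196) = -447/(-147) = -447*(-1/147) = 149/49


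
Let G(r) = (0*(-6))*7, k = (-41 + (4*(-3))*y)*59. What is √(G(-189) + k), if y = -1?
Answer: I*√1711 ≈ 41.364*I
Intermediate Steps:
k = -1711 (k = (-41 + (4*(-3))*(-1))*59 = (-41 - 12*(-1))*59 = (-41 + 12)*59 = -29*59 = -1711)
G(r) = 0 (G(r) = 0*7 = 0)
√(G(-189) + k) = √(0 - 1711) = √(-1711) = I*√1711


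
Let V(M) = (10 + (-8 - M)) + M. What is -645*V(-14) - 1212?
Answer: -2502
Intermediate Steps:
V(M) = 2 (V(M) = (2 - M) + M = 2)
-645*V(-14) - 1212 = -645*2 - 1212 = -1290 - 1212 = -2502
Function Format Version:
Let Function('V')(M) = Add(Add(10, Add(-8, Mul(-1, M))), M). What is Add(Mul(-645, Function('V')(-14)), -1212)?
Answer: -2502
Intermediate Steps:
Function('V')(M) = 2 (Function('V')(M) = Add(Add(2, Mul(-1, M)), M) = 2)
Add(Mul(-645, Function('V')(-14)), -1212) = Add(Mul(-645, 2), -1212) = Add(-1290, -1212) = -2502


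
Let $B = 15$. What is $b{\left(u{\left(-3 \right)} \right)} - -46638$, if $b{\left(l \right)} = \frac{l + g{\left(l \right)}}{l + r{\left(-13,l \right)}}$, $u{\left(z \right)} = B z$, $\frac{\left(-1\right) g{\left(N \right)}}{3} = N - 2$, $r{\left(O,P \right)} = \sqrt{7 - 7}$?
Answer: $\frac{699538}{15} \approx 46636.0$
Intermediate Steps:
$r{\left(O,P \right)} = 0$ ($r{\left(O,P \right)} = \sqrt{0} = 0$)
$g{\left(N \right)} = 6 - 3 N$ ($g{\left(N \right)} = - 3 \left(N - 2\right) = - 3 \left(-2 + N\right) = 6 - 3 N$)
$u{\left(z \right)} = 15 z$
$b{\left(l \right)} = \frac{6 - 2 l}{l}$ ($b{\left(l \right)} = \frac{l - \left(-6 + 3 l\right)}{l + 0} = \frac{6 - 2 l}{l}$)
$b{\left(u{\left(-3 \right)} \right)} - -46638 = \left(-2 + \frac{6}{15 \left(-3\right)}\right) - -46638 = \left(-2 + \frac{6}{-45}\right) + 46638 = \left(-2 + 6 \left(- \frac{1}{45}\right)\right) + 46638 = \left(-2 - \frac{2}{15}\right) + 46638 = - \frac{32}{15} + 46638 = \frac{699538}{15}$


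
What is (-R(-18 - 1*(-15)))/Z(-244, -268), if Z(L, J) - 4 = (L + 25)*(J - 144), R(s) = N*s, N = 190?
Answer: 285/45116 ≈ 0.0063170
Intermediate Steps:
R(s) = 190*s
Z(L, J) = 4 + (-144 + J)*(25 + L) (Z(L, J) = 4 + (L + 25)*(J - 144) = 4 + (25 + L)*(-144 + J) = 4 + (-144 + J)*(25 + L))
(-R(-18 - 1*(-15)))/Z(-244, -268) = (-190*(-18 - 1*(-15)))/(-3596 - 144*(-244) + 25*(-268) - 268*(-244)) = (-190*(-18 + 15))/(-3596 + 35136 - 6700 + 65392) = -190*(-3)/90232 = -1*(-570)*(1/90232) = 570*(1/90232) = 285/45116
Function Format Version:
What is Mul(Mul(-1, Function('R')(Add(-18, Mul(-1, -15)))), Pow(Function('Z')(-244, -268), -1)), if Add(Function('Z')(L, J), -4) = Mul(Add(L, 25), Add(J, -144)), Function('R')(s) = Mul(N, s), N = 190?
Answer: Rational(285, 45116) ≈ 0.0063170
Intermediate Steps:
Function('R')(s) = Mul(190, s)
Function('Z')(L, J) = Add(4, Mul(Add(-144, J), Add(25, L))) (Function('Z')(L, J) = Add(4, Mul(Add(L, 25), Add(J, -144))) = Add(4, Mul(Add(25, L), Add(-144, J))) = Add(4, Mul(Add(-144, J), Add(25, L))))
Mul(Mul(-1, Function('R')(Add(-18, Mul(-1, -15)))), Pow(Function('Z')(-244, -268), -1)) = Mul(Mul(-1, Mul(190, Add(-18, Mul(-1, -15)))), Pow(Add(-3596, Mul(-144, -244), Mul(25, -268), Mul(-268, -244)), -1)) = Mul(Mul(-1, Mul(190, Add(-18, 15))), Pow(Add(-3596, 35136, -6700, 65392), -1)) = Mul(Mul(-1, Mul(190, -3)), Pow(90232, -1)) = Mul(Mul(-1, -570), Rational(1, 90232)) = Mul(570, Rational(1, 90232)) = Rational(285, 45116)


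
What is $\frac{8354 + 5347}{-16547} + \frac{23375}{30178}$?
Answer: $- \frac{26682653}{499355366} \approx -0.053434$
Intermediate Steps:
$\frac{8354 + 5347}{-16547} + \frac{23375}{30178} = 13701 \left(- \frac{1}{16547}\right) + 23375 \cdot \frac{1}{30178} = - \frac{13701}{16547} + \frac{23375}{30178} = - \frac{26682653}{499355366}$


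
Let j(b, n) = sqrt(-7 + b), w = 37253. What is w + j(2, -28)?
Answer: 37253 + I*sqrt(5) ≈ 37253.0 + 2.2361*I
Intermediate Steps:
w + j(2, -28) = 37253 + sqrt(-7 + 2) = 37253 + sqrt(-5) = 37253 + I*sqrt(5)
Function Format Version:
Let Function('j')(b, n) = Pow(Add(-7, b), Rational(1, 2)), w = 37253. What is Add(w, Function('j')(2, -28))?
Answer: Add(37253, Mul(I, Pow(5, Rational(1, 2)))) ≈ Add(37253., Mul(2.2361, I))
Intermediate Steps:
Add(w, Function('j')(2, -28)) = Add(37253, Pow(Add(-7, 2), Rational(1, 2))) = Add(37253, Pow(-5, Rational(1, 2))) = Add(37253, Mul(I, Pow(5, Rational(1, 2))))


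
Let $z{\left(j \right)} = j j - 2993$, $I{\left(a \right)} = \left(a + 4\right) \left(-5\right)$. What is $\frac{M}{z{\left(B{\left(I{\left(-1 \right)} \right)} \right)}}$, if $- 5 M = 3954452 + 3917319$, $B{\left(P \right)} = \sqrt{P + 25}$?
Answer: $\frac{7871771}{14915} \approx 527.78$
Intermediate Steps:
$I{\left(a \right)} = -20 - 5 a$ ($I{\left(a \right)} = \left(4 + a\right) \left(-5\right) = -20 - 5 a$)
$B{\left(P \right)} = \sqrt{25 + P}$
$z{\left(j \right)} = -2993 + j^{2}$ ($z{\left(j \right)} = j^{2} - 2993 = -2993 + j^{2}$)
$M = - \frac{7871771}{5}$ ($M = - \frac{3954452 + 3917319}{5} = \left(- \frac{1}{5}\right) 7871771 = - \frac{7871771}{5} \approx -1.5744 \cdot 10^{6}$)
$\frac{M}{z{\left(B{\left(I{\left(-1 \right)} \right)} \right)}} = - \frac{7871771}{5 \left(-2993 + \left(\sqrt{25 - 15}\right)^{2}\right)} = - \frac{7871771}{5 \left(-2993 + \left(\sqrt{10}\right)^{2}\right)} = - \frac{7871771}{5 \left(-2993 + 10\right)} = - \frac{7871771}{5 \left(-2983\right)} = \left(- \frac{7871771}{5}\right) \left(- \frac{1}{2983}\right) = \frac{7871771}{14915}$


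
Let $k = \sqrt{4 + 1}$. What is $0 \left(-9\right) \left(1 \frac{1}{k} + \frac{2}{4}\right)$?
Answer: $0$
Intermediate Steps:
$k = \sqrt{5} \approx 2.2361$
$0 \left(-9\right) \left(1 \frac{1}{k} + \frac{2}{4}\right) = 0 \left(-9\right) \left(1 \frac{1}{\sqrt{5}} + \frac{2}{4}\right) = 0 \left(1 \frac{\sqrt{5}}{5} + 2 \cdot \frac{1}{4}\right) = 0 \left(\frac{\sqrt{5}}{5} + \frac{1}{2}\right) = 0 \left(\frac{1}{2} + \frac{\sqrt{5}}{5}\right) = 0$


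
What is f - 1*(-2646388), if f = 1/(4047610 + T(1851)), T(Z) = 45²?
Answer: 10716905468381/4049635 ≈ 2.6464e+6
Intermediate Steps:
T(Z) = 2025
f = 1/4049635 (f = 1/(4047610 + 2025) = 1/4049635 ≈ 2.4694e-7)
f - 1*(-2646388) = 1/4049635 - 1*(-2646388) = 1/4049635 + 2646388 = 10716905468381/4049635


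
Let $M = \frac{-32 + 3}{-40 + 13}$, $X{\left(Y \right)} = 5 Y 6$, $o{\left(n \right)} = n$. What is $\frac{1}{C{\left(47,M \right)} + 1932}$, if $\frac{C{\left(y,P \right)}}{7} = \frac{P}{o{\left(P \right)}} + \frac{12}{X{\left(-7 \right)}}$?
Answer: $\frac{5}{9693} \approx 0.00051584$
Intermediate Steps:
$X{\left(Y \right)} = 30 Y$ ($X{\left(Y \right)} = 5 \cdot 6 Y = 30 Y$)
$M = \frac{29}{27}$ ($M = - \frac{29}{-27} = \left(-29\right) \left(- \frac{1}{27}\right) = \frac{29}{27} \approx 1.0741$)
$C{\left(y,P \right)} = \frac{33}{5}$ ($C{\left(y,P \right)} = 7 \left(\frac{P}{P} + \frac{12}{30 \left(-7\right)}\right) = 7 \left(1 + \frac{12}{-210}\right) = 7 \left(1 + 12 \left(- \frac{1}{210}\right)\right) = 7 \left(1 - \frac{2}{35}\right) = 7 \cdot \frac{33}{35} = \frac{33}{5}$)
$\frac{1}{C{\left(47,M \right)} + 1932} = \frac{1}{\frac{33}{5} + 1932} = \frac{1}{\frac{9693}{5}} = \frac{5}{9693}$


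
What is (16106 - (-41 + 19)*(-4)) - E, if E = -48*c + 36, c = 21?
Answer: 16990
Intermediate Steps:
E = -972 (E = -48*21 + 36 = -1008 + 36 = -972)
(16106 - (-41 + 19)*(-4)) - E = (16106 - (-41 + 19)*(-4)) - 1*(-972) = (16106 - (-22)*(-4)) + 972 = (16106 - 1*88) + 972 = (16106 - 88) + 972 = 16018 + 972 = 16990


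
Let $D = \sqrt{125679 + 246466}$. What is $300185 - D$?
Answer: $300185 - \sqrt{372145} \approx 2.9958 \cdot 10^{5}$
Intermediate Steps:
$D = \sqrt{372145} \approx 610.04$
$300185 - D = 300185 - \sqrt{372145}$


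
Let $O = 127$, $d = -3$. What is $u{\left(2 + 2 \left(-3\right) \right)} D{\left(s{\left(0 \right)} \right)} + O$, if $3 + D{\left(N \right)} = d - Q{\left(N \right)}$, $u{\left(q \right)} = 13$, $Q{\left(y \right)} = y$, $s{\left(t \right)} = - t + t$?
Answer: $49$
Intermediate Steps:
$s{\left(t \right)} = 0$
$D{\left(N \right)} = -6 - N$ ($D{\left(N \right)} = -3 - \left(3 + N\right) = -6 - N$)
$u{\left(2 + 2 \left(-3\right) \right)} D{\left(s{\left(0 \right)} \right)} + O = 13 \left(-6 - 0\right) + 127 = 13 \left(-6 + 0\right) + 127 = 13 \left(-6\right) + 127 = -78 + 127 = 49$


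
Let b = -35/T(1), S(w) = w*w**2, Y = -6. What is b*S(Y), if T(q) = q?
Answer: 7560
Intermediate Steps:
S(w) = w**3
b = -35 (b = -35/1 = -35*1 = -35)
b*S(Y) = -35*(-6)**3 = -35*(-216) = 7560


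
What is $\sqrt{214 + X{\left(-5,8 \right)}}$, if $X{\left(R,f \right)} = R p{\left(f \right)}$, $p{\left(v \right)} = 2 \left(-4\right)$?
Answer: $\sqrt{254} \approx 15.937$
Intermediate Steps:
$p{\left(v \right)} = -8$
$X{\left(R,f \right)} = - 8 R$ ($X{\left(R,f \right)} = R \left(-8\right) = - 8 R$)
$\sqrt{214 + X{\left(-5,8 \right)}} = \sqrt{214 - -40} = \sqrt{214 + 40} = \sqrt{254}$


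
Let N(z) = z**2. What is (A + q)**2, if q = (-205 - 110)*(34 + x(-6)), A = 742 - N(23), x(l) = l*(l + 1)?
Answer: 397882809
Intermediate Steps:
x(l) = l*(1 + l)
A = 213 (A = 742 - 1*23**2 = 742 - 1*529 = 742 - 529 = 213)
q = -20160 (q = (-205 - 110)*(34 - 6*(1 - 6)) = -315*(34 - 6*(-5)) = -315*(34 + 30) = -315*64 = -20160)
(A + q)**2 = (213 - 20160)**2 = (-19947)**2 = 397882809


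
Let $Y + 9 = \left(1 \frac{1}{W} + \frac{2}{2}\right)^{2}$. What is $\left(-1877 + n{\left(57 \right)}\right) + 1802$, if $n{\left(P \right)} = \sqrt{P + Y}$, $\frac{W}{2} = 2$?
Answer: $-75 + \frac{\sqrt{793}}{4} \approx -67.96$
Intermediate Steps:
$W = 4$ ($W = 2 \cdot 2 = 4$)
$Y = - \frac{119}{16}$ ($Y = -9 + \left(1 \cdot \frac{1}{4} + \frac{2}{2}\right)^{2} = -9 + \left(1 \cdot \frac{1}{4} + 2 \cdot \frac{1}{2}\right)^{2} = -9 + \left(\frac{1}{4} + 1\right)^{2} = -9 + \left(\frac{5}{4}\right)^{2} = -9 + \frac{25}{16} = - \frac{119}{16} \approx -7.4375$)
$n{\left(P \right)} = \sqrt{- \frac{119}{16} + P}$ ($n{\left(P \right)} = \sqrt{P - \frac{119}{16}} = \sqrt{- \frac{119}{16} + P}$)
$\left(-1877 + n{\left(57 \right)}\right) + 1802 = \left(-1877 + \frac{\sqrt{-119 + 16 \cdot 57}}{4}\right) + 1802 = \left(-1877 + \frac{\sqrt{-119 + 912}}{4}\right) + 1802 = \left(-1877 + \frac{\sqrt{793}}{4}\right) + 1802 = -75 + \frac{\sqrt{793}}{4}$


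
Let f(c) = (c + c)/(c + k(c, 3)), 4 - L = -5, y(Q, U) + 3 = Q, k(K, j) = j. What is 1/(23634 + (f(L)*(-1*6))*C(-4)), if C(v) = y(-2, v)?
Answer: 1/23679 ≈ 4.2232e-5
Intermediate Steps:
y(Q, U) = -3 + Q
C(v) = -5 (C(v) = -3 - 2 = -5)
L = 9 (L = 4 - 1*(-5) = 4 + 5 = 9)
f(c) = 2*c/(3 + c) (f(c) = (c + c)/(c + 3) = (2*c)/(3 + c) = 2*c/(3 + c))
1/(23634 + (f(L)*(-1*6))*C(-4)) = 1/(23634 + ((2*9/(3 + 9))*(-1*6))*(-5)) = 1/(23634 + ((2*9/12)*(-6))*(-5)) = 1/(23634 + ((2*9*(1/12))*(-6))*(-5)) = 1/(23634 + ((3/2)*(-6))*(-5)) = 1/(23634 - 9*(-5)) = 1/(23634 + 45) = 1/23679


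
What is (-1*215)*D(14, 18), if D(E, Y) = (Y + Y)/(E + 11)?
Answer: -1548/5 ≈ -309.60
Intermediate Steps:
D(E, Y) = 2*Y/(11 + E) (D(E, Y) = (2*Y)/(11 + E) = 2*Y/(11 + E))
(-1*215)*D(14, 18) = (-1*215)*(2*18/(11 + 14)) = -430*18/25 = -215*36/25 = -1548/5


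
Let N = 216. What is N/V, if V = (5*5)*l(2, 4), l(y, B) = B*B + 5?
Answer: 72/175 ≈ 0.41143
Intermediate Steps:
l(y, B) = 5 + B² (l(y, B) = B² + 5 = 5 + B²)
V = 525 (V = (5*5)*(5 + 4²) = 25*(5 + 16) = 25*21 = 525)
N/V = 216/525 = 216*(1/525) = 72/175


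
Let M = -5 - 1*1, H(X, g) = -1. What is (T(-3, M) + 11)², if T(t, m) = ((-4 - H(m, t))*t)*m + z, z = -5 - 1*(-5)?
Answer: 1849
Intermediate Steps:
M = -6 (M = -5 - 1 = -6)
z = 0 (z = -5 + 5 = 0)
T(t, m) = -3*m*t (T(t, m) = ((-4 - 1*(-1))*t)*m + 0 = ((-4 + 1)*t)*m + 0 = (-3*t)*m + 0 = -3*m*t + 0 = -3*m*t)
(T(-3, M) + 11)² = (-3*(-6)*(-3) + 11)² = (-54 + 11)² = (-43)² = 1849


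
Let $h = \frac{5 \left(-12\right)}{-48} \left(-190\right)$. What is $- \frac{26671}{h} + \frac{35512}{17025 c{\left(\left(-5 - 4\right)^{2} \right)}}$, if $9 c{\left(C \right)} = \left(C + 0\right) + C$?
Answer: $\frac{327270482}{2911275} \approx 112.41$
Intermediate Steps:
$c{\left(C \right)} = \frac{2 C}{9}$ ($c{\left(C \right)} = \frac{\left(C + 0\right) + C}{9} = \frac{C + C}{9} = \frac{2 C}{9}$)
$h = - \frac{475}{2}$ ($h = \left(-60\right) \left(- \frac{1}{48}\right) \left(-190\right) = \frac{5}{4} \left(-190\right) = - \frac{475}{2} \approx -237.5$)
$- \frac{26671}{h} + \frac{35512}{17025 c{\left(\left(-5 - 4\right)^{2} \right)}} = - \frac{26671}{- \frac{475}{2}} + \frac{35512}{17025 \frac{2 \left(-5 - 4\right)^{2}}{9}} = \left(-26671\right) \left(- \frac{2}{475}\right) + \frac{35512}{17025 \frac{2 \left(-9\right)^{2}}{9}} = \frac{53342}{475} + \frac{35512}{17025 \cdot \frac{2}{9} \cdot 81} = \frac{53342}{475} + \frac{35512}{17025 \cdot 18} = \frac{53342}{475} + \frac{35512}{306450} = \frac{53342}{475} + 35512 \cdot \frac{1}{306450} = \frac{53342}{475} + \frac{17756}{153225} = \frac{327270482}{2911275}$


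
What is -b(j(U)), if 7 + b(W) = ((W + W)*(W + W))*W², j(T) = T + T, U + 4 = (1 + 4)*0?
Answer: -16377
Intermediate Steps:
U = -4 (U = -4 + (1 + 4)*0 = -4 + 5*0 = -4 + 0 = -4)
j(T) = 2*T
b(W) = -7 + 4*W⁴ (b(W) = -7 + ((W + W)*(W + W))*W² = -7 + ((2*W)*(2*W))*W² = -7 + (4*W²)*W² = -7 + 4*W⁴)
-b(j(U)) = -(-7 + 4*(2*(-4))⁴) = -(-7 + 4*(-8)⁴) = -(-7 + 4*4096) = -(-7 + 16384) = -1*16377 = -16377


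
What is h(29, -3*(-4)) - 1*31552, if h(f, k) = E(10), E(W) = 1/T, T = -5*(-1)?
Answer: -157759/5 ≈ -31552.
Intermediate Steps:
T = 5
E(W) = ⅕ (E(W) = 1/5 = ⅕)
h(f, k) = ⅕
h(29, -3*(-4)) - 1*31552 = ⅕ - 1*31552 = ⅕ - 31552 = -157759/5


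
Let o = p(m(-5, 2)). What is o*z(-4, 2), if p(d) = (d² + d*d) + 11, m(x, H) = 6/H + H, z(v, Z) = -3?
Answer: -183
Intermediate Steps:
m(x, H) = H + 6/H
p(d) = 11 + 2*d² (p(d) = (d² + d²) + 11 = 2*d² + 11 = 11 + 2*d²)
o = 61 (o = 11 + 2*(2 + 6/2)² = 11 + 2*(2 + 6*(½))² = 11 + 2*(2 + 3)² = 11 + 2*5² = 11 + 2*25 = 11 + 50 = 61)
o*z(-4, 2) = 61*(-3) = -183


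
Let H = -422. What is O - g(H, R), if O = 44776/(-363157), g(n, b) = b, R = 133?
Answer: -48344657/363157 ≈ -133.12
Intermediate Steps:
O = -44776/363157 (O = 44776*(-1/363157) = -44776/363157 ≈ -0.12330)
O - g(H, R) = -44776/363157 - 1*133 = -44776/363157 - 133 = -48344657/363157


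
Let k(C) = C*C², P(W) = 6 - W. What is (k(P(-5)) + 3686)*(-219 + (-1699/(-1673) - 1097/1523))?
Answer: -2795748861785/2547979 ≈ -1.0972e+6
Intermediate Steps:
k(C) = C³
(k(P(-5)) + 3686)*(-219 + (-1699/(-1673) - 1097/1523)) = ((6 - 1*(-5))³ + 3686)*(-219 + (-1699/(-1673) - 1097/1523)) = ((6 + 5)³ + 3686)*(-219 + (-1699*(-1/1673) - 1097*1/1523)) = (11³ + 3686)*(-219 + (1699/1673 - 1097/1523)) = (1331 + 3686)*(-219 + 752296/2547979) = 5017*(-557255105/2547979) = -2795748861785/2547979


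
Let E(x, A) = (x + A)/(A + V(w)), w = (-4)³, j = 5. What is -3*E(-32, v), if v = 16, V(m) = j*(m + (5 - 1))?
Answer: -12/71 ≈ -0.16901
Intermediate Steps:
w = -64
V(m) = 20 + 5*m (V(m) = 5*(m + (5 - 1)) = 5*(m + 4) = 5*(4 + m) = 20 + 5*m)
E(x, A) = (A + x)/(-300 + A) (E(x, A) = (x + A)/(A + (20 + 5*(-64))) = (A + x)/(A + (20 - 320)) = (A + x)/(A - 300) = (A + x)/(-300 + A))
-3*E(-32, v) = -3*(16 - 32)/(-300 + 16) = -3*(-16)/(-284) = -(-3)*(-16)/284 = -3*4/71 = -12/71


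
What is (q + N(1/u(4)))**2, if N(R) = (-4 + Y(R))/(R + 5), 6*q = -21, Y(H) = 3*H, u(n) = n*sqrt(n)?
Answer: 119025/6724 ≈ 17.702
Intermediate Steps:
u(n) = n**(3/2)
q = -7/2 (q = (1/6)*(-21) = -7/2 ≈ -3.5000)
N(R) = (-4 + 3*R)/(5 + R) (N(R) = (-4 + 3*R)/(R + 5) = (-4 + 3*R)/(5 + R))
(q + N(1/u(4)))**2 = (-7/2 + (-4 + 3/(4**(3/2)))/(5 + 1/(4**(3/2))))**2 = (-7/2 + (-4 + 3/8)/(5 + 1/8))**2 = (-7/2 + (-4 + 3*(1/8))/(5 + 1/8))**2 = (-7/2 + (-4 + 3/8)/(41/8))**2 = (-7/2 + (8/41)*(-29/8))**2 = (-7/2 - 29/41)**2 = (-345/82)**2 = 119025/6724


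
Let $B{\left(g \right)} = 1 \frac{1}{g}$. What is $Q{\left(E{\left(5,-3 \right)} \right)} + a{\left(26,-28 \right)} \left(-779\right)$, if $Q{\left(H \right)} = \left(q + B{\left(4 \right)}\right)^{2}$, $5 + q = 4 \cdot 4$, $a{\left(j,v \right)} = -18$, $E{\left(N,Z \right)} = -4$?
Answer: $\frac{226377}{16} \approx 14149.0$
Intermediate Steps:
$B{\left(g \right)} = \frac{1}{g}$
$q = 11$ ($q = -5 + 4 \cdot 4 = -5 + 16 = 11$)
$Q{\left(H \right)} = \frac{2025}{16}$ ($Q{\left(H \right)} = \left(11 + \frac{1}{4}\right)^{2} = \left(\frac{45}{4}\right)^{2} = \frac{2025}{16}$)
$Q{\left(E{\left(5,-3 \right)} \right)} + a{\left(26,-28 \right)} \left(-779\right) = \frac{2025}{16} - -14022 = \frac{2025}{16} + 14022 = \frac{226377}{16}$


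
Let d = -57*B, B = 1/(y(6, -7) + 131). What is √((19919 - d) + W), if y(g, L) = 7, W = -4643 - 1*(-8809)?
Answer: √50964734/46 ≈ 155.19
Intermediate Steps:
W = 4166 (W = -4643 + 8809 = 4166)
B = 1/138 (B = 1/(7 + 131) = 1/138 ≈ 0.0072464)
d = -19/46 (d = -57*1/138 = -19/46 ≈ -0.41304)
√((19919 - d) + W) = √((19919 - 1*(-19/46)) + 4166) = √((19919 + 19/46) + 4166) = √(916293/46 + 4166) = √(1107929/46) = √50964734/46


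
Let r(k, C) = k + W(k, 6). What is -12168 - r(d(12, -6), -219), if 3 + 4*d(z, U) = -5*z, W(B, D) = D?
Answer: -48633/4 ≈ -12158.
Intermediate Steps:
d(z, U) = -¾ - 5*z/4 (d(z, U) = -¾ + (-5*z)/4 = -¾ - 5*z/4)
r(k, C) = 6 + k (r(k, C) = k + 6 = 6 + k)
-12168 - r(d(12, -6), -219) = -12168 - (6 + (-¾ - 5/4*12)) = -12168 - (6 + (-¾ - 15)) = -12168 - (6 - 63/4) = -12168 - 1*(-39/4) = -12168 + 39/4 = -48633/4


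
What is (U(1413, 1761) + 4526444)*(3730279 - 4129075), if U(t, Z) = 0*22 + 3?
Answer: -1805128957812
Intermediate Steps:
U(t, Z) = 3 (U(t, Z) = 0 + 3 = 3)
(U(1413, 1761) + 4526444)*(3730279 - 4129075) = (3 + 4526444)*(3730279 - 4129075) = 4526447*(-398796) = -1805128957812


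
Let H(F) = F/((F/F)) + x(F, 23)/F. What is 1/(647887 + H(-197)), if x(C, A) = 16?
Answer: 197/127594914 ≈ 1.5439e-6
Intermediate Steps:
H(F) = F + 16/F (H(F) = F/((F/F)) + 16/F = F/1 + 16/F = F*1 + 16/F = F + 16/F)
1/(647887 + H(-197)) = 1/(647887 + (-197 + 16/(-197))) = 1/(647887 + (-197 + 16*(-1/197))) = 1/(647887 + (-197 - 16/197)) = 1/(647887 - 38825/197) = 1/(127594914/197) = 197/127594914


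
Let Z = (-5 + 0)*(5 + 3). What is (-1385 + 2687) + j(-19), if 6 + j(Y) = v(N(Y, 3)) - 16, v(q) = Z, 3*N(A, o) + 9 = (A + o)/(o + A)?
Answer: 1240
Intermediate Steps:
N(A, o) = -8/3 (N(A, o) = -3 + ((A + o)/(o + A))/3 = -3 + ((A + o)/(A + o))/3 = -3 + (⅓)*1 = -3 + ⅓ = -8/3)
Z = -40 (Z = -5*8 = -40)
v(q) = -40
j(Y) = -62 (j(Y) = -6 + (-40 - 16) = -6 - 56 = -62)
(-1385 + 2687) + j(-19) = (-1385 + 2687) - 62 = 1302 - 62 = 1240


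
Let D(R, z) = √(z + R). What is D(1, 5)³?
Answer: 6*√6 ≈ 14.697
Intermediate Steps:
D(R, z) = √(R + z)
D(1, 5)³ = (√(1 + 5))³ = (√6)³ = 6*√6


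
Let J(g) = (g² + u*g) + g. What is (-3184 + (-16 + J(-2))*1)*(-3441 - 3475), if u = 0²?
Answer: 22117368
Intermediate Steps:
u = 0
J(g) = g + g² (J(g) = (g² + 0*g) + g = (g² + 0) + g = g² + g = g + g²)
(-3184 + (-16 + J(-2))*1)*(-3441 - 3475) = (-3184 + (-16 - 2*(1 - 2))*1)*(-3441 - 3475) = (-3184 + (-16 - 2*(-1))*1)*(-6916) = (-3184 + (-16 + 2)*1)*(-6916) = (-3184 - 14*1)*(-6916) = (-3184 - 14)*(-6916) = -3198*(-6916) = 22117368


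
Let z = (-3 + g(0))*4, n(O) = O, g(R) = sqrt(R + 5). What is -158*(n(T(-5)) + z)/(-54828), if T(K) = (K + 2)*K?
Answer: 79/9138 + 158*sqrt(5)/13707 ≈ 0.034420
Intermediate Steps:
g(R) = sqrt(5 + R)
T(K) = K*(2 + K) (T(K) = (2 + K)*K = K*(2 + K))
z = -12 + 4*sqrt(5) (z = (-3 + sqrt(5 + 0))*4 = (-3 + sqrt(5))*4 = -12 + 4*sqrt(5) ≈ -3.0557)
-158*(n(T(-5)) + z)/(-54828) = -158*(-5*(2 - 5) + (-12 + 4*sqrt(5)))/(-54828) = -158*(-5*(-3) + (-12 + 4*sqrt(5)))*(-1/54828) = -158*(15 + (-12 + 4*sqrt(5)))*(-1/54828) = -158*(3 + 4*sqrt(5))*(-1/54828) = (-474 - 632*sqrt(5))*(-1/54828) = 79/9138 + 158*sqrt(5)/13707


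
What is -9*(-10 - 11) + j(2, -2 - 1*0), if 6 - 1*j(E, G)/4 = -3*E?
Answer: 237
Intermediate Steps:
j(E, G) = 24 + 12*E (j(E, G) = 24 - (-12)*E = 24 + 12*E)
-9*(-10 - 11) + j(2, -2 - 1*0) = -9*(-10 - 11) + (24 + 12*2) = -9*(-21) + (24 + 24) = 189 + 48 = 237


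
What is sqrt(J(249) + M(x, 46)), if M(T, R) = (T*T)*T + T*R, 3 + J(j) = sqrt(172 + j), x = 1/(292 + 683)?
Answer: sqrt(-106737125586 + 36147515625*sqrt(421))/190125 ≈ 4.1911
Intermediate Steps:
x = 1/975 ≈ 0.0010256
J(j) = -3 + sqrt(172 + j)
M(T, R) = T**3 + R*T (M(T, R) = T**2*T + R*T = T**3 + R*T)
sqrt(J(249) + M(x, 46)) = sqrt((-3 + sqrt(172 + 249)) + (46 + (1/975)**2)/975) = sqrt((-3 + sqrt(421)) + (46 + 1/950625)/975) = sqrt((-3 + sqrt(421)) + (1/975)*(43728751/950625)) = sqrt((-3 + sqrt(421)) + 43728751/926859375) = sqrt(-2736849374/926859375 + sqrt(421))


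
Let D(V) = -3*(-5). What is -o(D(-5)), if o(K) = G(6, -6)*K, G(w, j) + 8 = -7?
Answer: 225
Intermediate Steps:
D(V) = 15
G(w, j) = -15 (G(w, j) = -8 - 7 = -15)
o(K) = -15*K
-o(D(-5)) = -(-15)*15 = -1*(-225) = 225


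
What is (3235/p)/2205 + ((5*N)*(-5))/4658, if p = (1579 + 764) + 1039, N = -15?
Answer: 140577994/1736807499 ≈ 0.080940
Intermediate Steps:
p = 3382 (p = 2343 + 1039 = 3382)
(3235/p)/2205 + ((5*N)*(-5))/4658 = (3235/3382)/2205 + ((5*(-15))*(-5))/4658 = (3235*(1/3382))*(1/2205) - 75*(-5)*(1/4658) = (3235/3382)*(1/2205) + 375*(1/4658) = 647/1491462 + 375/4658 = 140577994/1736807499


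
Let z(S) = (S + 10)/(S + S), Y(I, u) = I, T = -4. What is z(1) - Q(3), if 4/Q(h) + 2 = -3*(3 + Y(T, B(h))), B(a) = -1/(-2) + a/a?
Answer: 3/2 ≈ 1.5000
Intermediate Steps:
B(a) = 3/2 (B(a) = -1*(-½) + 1 = ½ + 1 = 3/2)
z(S) = (10 + S)/(2*S) (z(S) = (10 + S)/((2*S)) = (10 + S)*(1/(2*S)) = (10 + S)/(2*S))
Q(h) = 4 (Q(h) = 4/(-2 - 3*(3 - 4)) = 4/(-2 - 3*(-1)) = 4/(-2 + 3) = 4/1 = 4*1 = 4)
z(1) - Q(3) = (½)*(10 + 1)/1 - 1*4 = (½)*1*11 - 4 = 11/2 - 4 = 3/2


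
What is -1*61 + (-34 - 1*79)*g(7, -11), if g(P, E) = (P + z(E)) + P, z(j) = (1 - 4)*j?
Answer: -5372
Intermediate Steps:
z(j) = -3*j
g(P, E) = -3*E + 2*P (g(P, E) = (P - 3*E) + P = -3*E + 2*P)
-1*61 + (-34 - 1*79)*g(7, -11) = -1*61 + (-34 - 1*79)*(-3*(-11) + 2*7) = -61 + (-34 - 79)*(33 + 14) = -61 - 113*47 = -61 - 5311 = -5372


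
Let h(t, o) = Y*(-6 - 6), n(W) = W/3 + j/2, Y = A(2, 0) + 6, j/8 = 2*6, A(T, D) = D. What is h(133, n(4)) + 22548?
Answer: 22476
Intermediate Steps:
j = 96 (j = 8*(2*6) = 8*12 = 96)
Y = 6 (Y = 0 + 6 = 6)
n(W) = 48 + W/3 (n(W) = W/3 + 96/2 = W*(⅓) + 96*(½) = W/3 + 48 = 48 + W/3)
h(t, o) = -72 (h(t, o) = 6*(-6 - 6) = 6*(-12) = -72)
h(133, n(4)) + 22548 = -72 + 22548 = 22476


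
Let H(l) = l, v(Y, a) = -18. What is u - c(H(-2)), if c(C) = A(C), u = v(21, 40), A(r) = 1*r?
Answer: -16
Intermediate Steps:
A(r) = r
u = -18
c(C) = C
u - c(H(-2)) = -18 - 1*(-2) = -18 + 2 = -16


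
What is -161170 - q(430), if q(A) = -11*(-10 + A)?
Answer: -156550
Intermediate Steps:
q(A) = 110 - 11*A
-161170 - q(430) = -161170 - (110 - 11*430) = -161170 - (110 - 4730) = -161170 - 1*(-4620) = -161170 + 4620 = -156550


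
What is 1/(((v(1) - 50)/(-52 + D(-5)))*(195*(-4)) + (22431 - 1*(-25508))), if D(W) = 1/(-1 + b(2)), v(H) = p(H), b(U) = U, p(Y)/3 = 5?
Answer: 17/805863 ≈ 2.1095e-5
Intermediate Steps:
p(Y) = 15 (p(Y) = 3*5 = 15)
v(H) = 15
D(W) = 1 (D(W) = 1/(-1 + 2) = 1/1 = 1)
1/(((v(1) - 50)/(-52 + D(-5)))*(195*(-4)) + (22431 - 1*(-25508))) = 1/(((15 - 50)/(-52 + 1))*(195*(-4)) + (22431 - 1*(-25508))) = 1/(-35/(-51)*(-780) + (22431 + 25508)) = 1/(-35*(-1/51)*(-780) + 47939) = 1/((35/51)*(-780) + 47939) = 1/(-9100/17 + 47939) = 1/(805863/17) = 17/805863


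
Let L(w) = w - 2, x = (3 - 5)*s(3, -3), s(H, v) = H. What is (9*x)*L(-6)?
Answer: 432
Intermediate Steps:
x = -6 (x = (3 - 5)*3 = -2*3 = -6)
L(w) = -2 + w
(9*x)*L(-6) = (9*(-6))*(-2 - 6) = -54*(-8) = 432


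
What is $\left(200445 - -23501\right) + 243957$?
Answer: $467903$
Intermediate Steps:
$\left(200445 - -23501\right) + 243957 = \left(200445 + 23501\right) + 243957 = 223946 + 243957 = 467903$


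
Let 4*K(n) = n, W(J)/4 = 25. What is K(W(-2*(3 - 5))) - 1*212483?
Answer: -212458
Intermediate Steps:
W(J) = 100 (W(J) = 4*25 = 100)
K(n) = n/4
K(W(-2*(3 - 5))) - 1*212483 = (¼)*100 - 1*212483 = 25 - 212483 = -212458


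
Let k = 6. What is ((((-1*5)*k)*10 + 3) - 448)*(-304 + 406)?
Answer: -75990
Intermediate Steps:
((((-1*5)*k)*10 + 3) - 448)*(-304 + 406) = (((-1*5*6)*10 + 3) - 448)*(-304 + 406) = ((-5*6*10 + 3) - 448)*102 = ((-30*10 + 3) - 448)*102 = ((-300 + 3) - 448)*102 = (-297 - 448)*102 = -745*102 = -75990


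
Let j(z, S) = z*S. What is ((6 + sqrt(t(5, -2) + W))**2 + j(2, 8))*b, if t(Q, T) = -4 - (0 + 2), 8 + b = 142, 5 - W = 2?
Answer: 6566 + 1608*I*sqrt(3) ≈ 6566.0 + 2785.1*I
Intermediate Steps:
W = 3 (W = 5 - 1*2 = 5 - 2 = 3)
b = 134 (b = -8 + 142 = 134)
t(Q, T) = -6 (t(Q, T) = -4 - 1*2 = -4 - 2 = -6)
j(z, S) = S*z
((6 + sqrt(t(5, -2) + W))**2 + j(2, 8))*b = ((6 + sqrt(-6 + 3))**2 + 8*2)*134 = ((6 + sqrt(-3))**2 + 16)*134 = ((6 + I*sqrt(3))**2 + 16)*134 = (16 + (6 + I*sqrt(3))**2)*134 = 2144 + 134*(6 + I*sqrt(3))**2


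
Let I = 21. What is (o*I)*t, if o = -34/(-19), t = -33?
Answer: -23562/19 ≈ -1240.1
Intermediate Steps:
o = 34/19 (o = -34*(-1/19) = 34/19 ≈ 1.7895)
(o*I)*t = ((34/19)*21)*(-33) = (714/19)*(-33) = -23562/19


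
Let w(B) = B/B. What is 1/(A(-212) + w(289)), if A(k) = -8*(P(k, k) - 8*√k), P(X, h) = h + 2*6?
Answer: 1601/3431553 - 128*I*√53/3431553 ≈ 0.00046655 - 0.00027155*I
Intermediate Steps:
w(B) = 1
P(X, h) = 12 + h (P(X, h) = h + 12 = 12 + h)
A(k) = -96 - 8*k + 64*√k (A(k) = -8*((12 + k) - 8*√k) = -8*(12 + k - 8*√k) = -96 - 8*k + 64*√k)
1/(A(-212) + w(289)) = 1/((-96 - 8*(-212) + 64*√(-212)) + 1) = 1/((-96 + 1696 + 64*(2*I*√53)) + 1) = 1/((-96 + 1696 + 128*I*√53) + 1) = 1/((1600 + 128*I*√53) + 1) = 1/(1601 + 128*I*√53)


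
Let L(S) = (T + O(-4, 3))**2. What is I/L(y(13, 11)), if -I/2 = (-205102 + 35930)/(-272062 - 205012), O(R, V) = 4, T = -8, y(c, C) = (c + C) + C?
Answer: -42293/954148 ≈ -0.044325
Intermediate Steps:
y(c, C) = c + 2*C (y(c, C) = (C + c) + C = c + 2*C)
L(S) = 16 (L(S) = (-8 + 4)**2 = (-4)**2 = 16)
I = -169172/238537 (I = -2*(-205102 + 35930)/(-272062 - 205012) = -(-338344)/(-477074) = -(-338344)*(-1)/477074 = -2*84586/238537 = -169172/238537 ≈ -0.70921)
I/L(y(13, 11)) = -169172/238537/16 = -169172/238537*1/16 = -42293/954148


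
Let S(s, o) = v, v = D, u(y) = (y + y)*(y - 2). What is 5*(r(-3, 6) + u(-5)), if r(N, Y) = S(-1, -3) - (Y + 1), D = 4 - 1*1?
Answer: 330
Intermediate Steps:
u(y) = 2*y*(-2 + y) (u(y) = (2*y)*(-2 + y) = 2*y*(-2 + y))
D = 3 (D = 4 - 1 = 3)
v = 3
S(s, o) = 3
r(N, Y) = 2 - Y (r(N, Y) = 3 - (Y + 1) = 3 - (1 + Y) = 3 + (-1 - Y) = 2 - Y)
5*(r(-3, 6) + u(-5)) = 5*((2 - 1*6) + 2*(-5)*(-2 - 5)) = 5*((2 - 6) + 2*(-5)*(-7)) = 5*(-4 + 70) = 5*66 = 330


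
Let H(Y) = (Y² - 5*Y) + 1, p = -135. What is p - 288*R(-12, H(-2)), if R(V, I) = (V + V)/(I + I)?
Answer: 477/5 ≈ 95.400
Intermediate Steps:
H(Y) = 1 + Y² - 5*Y
R(V, I) = V/I (R(V, I) = (2*V)/((2*I)) = (2*V)*(1/(2*I)) = V/I)
p - 288*R(-12, H(-2)) = -135 - (-3456)/(1 + (-2)² - 5*(-2)) = -135 - (-3456)/(1 + 4 + 10) = -135 - (-3456)/15 = -135 - 288*(-⅘) = -135 + 1152/5 = 477/5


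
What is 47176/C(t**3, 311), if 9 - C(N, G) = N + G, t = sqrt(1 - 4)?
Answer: -14247152/91231 - 141528*I*sqrt(3)/91231 ≈ -156.17 - 2.687*I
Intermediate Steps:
t = I*sqrt(3) (t = sqrt(-3) = I*sqrt(3) ≈ 1.732*I)
C(N, G) = 9 - G - N (C(N, G) = 9 - (N + G) = 9 - (G + N) = 9 + (-G - N) = 9 - G - N)
47176/C(t**3, 311) = 47176/(9 - 1*311 - (I*sqrt(3))**3) = 47176/(9 - 311 - (-3)*I*sqrt(3)) = 47176/(9 - 311 + 3*I*sqrt(3)) = 47176/(-302 + 3*I*sqrt(3))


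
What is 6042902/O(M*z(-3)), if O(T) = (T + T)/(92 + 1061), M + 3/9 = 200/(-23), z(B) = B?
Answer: 80125859069/623 ≈ 1.2861e+8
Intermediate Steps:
M = -623/69 (M = -1/3 + 200/(-23) = -1/3 + 200*(-1/23) = -1/3 - 200/23 = -623/69 ≈ -9.0290)
O(T) = 2*T/1153 (O(T) = (2*T)/1153 = (2*T)*(1/1153) = 2*T/1153)
6042902/O(M*z(-3)) = 6042902/((2*(-623/69*(-3))/1153)) = 6042902/(((2/1153)*(623/23))) = 6042902/(1246/26519) = 6042902*(26519/1246) = 80125859069/623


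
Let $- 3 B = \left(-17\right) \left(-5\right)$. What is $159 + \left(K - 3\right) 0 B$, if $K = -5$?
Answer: $159$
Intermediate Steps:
$B = - \frac{85}{3}$ ($B = - \frac{\left(-17\right) \left(-5\right)}{3} = \left(- \frac{1}{3}\right) 85 = - \frac{85}{3} \approx -28.333$)
$159 + \left(K - 3\right) 0 B = 159 + \left(-5 - 3\right) 0 \left(- \frac{85}{3}\right) = 159 + \left(-8\right) 0 \left(- \frac{85}{3}\right) = 159 + 0 \left(- \frac{85}{3}\right) = 159 + 0 = 159$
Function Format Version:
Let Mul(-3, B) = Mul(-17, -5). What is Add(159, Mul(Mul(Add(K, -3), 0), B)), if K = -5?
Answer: 159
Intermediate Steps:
B = Rational(-85, 3) (B = Mul(Rational(-1, 3), Mul(-17, -5)) = Mul(Rational(-1, 3), 85) = Rational(-85, 3) ≈ -28.333)
Add(159, Mul(Mul(Add(K, -3), 0), B)) = Add(159, Mul(Mul(Add(-5, -3), 0), Rational(-85, 3))) = Add(159, Mul(Mul(-8, 0), Rational(-85, 3))) = Add(159, Mul(0, Rational(-85, 3))) = Add(159, 0) = 159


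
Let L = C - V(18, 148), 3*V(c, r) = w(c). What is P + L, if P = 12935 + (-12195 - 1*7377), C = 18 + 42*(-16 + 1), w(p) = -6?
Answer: -7247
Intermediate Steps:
V(c, r) = -2 (V(c, r) = (1/3)*(-6) = -2)
C = -612 (C = 18 + 42*(-15) = 18 - 630 = -612)
L = -610 (L = -612 - 1*(-2) = -612 + 2 = -610)
P = -6637 (P = 12935 + (-12195 - 7377) = 12935 - 19572 = -6637)
P + L = -6637 - 610 = -7247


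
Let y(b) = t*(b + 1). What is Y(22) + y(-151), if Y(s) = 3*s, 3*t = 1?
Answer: 16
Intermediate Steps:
t = 1/3 (t = (1/3)*1 = 1/3 ≈ 0.33333)
y(b) = 1/3 + b/3 (y(b) = (b + 1)/3 = (1 + b)/3 = 1/3 + b/3)
Y(22) + y(-151) = 3*22 + (1/3 + (1/3)*(-151)) = 66 + (1/3 - 151/3) = 66 - 50 = 16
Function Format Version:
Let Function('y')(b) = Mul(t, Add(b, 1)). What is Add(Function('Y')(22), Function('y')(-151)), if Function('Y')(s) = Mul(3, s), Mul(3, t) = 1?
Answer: 16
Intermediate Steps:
t = Rational(1, 3) (t = Mul(Rational(1, 3), 1) = Rational(1, 3) ≈ 0.33333)
Function('y')(b) = Add(Rational(1, 3), Mul(Rational(1, 3), b)) (Function('y')(b) = Mul(Rational(1, 3), Add(b, 1)) = Mul(Rational(1, 3), Add(1, b)) = Add(Rational(1, 3), Mul(Rational(1, 3), b)))
Add(Function('Y')(22), Function('y')(-151)) = Add(Mul(3, 22), Add(Rational(1, 3), Mul(Rational(1, 3), -151))) = Add(66, Add(Rational(1, 3), Rational(-151, 3))) = Add(66, -50) = 16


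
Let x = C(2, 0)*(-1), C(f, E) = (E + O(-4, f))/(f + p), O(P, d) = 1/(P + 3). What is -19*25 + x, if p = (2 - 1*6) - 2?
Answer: -1901/4 ≈ -475.25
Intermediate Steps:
O(P, d) = 1/(3 + P)
p = -6 (p = (2 - 6) - 2 = -4 - 2 = -6)
C(f, E) = (-1 + E)/(-6 + f) (C(f, E) = (E + 1/(3 - 4))/(f - 6) = (E + 1/(-1))/(-6 + f) = (E - 1)/(-6 + f) = (-1 + E)/(-6 + f))
x = -¼ (x = ((-1 + 0)/(-6 + 2))*(-1) = (-1/(-4))*(-1) = -¼*(-1)*(-1) = (¼)*(-1) = -¼ ≈ -0.25000)
-19*25 + x = -19*25 - ¼ = -475 - ¼ = -1901/4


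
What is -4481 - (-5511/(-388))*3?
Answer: -1755161/388 ≈ -4523.6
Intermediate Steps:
-4481 - (-5511/(-388))*3 = -4481 - (-5511*(-1/388))*3 = -4481 - 5511*3/388 = -4481 - 1*16533/388 = -4481 - 16533/388 = -1755161/388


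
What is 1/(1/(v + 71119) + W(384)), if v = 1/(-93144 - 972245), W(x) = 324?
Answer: 75769400290/24549286759349 ≈ 0.0030864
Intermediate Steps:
v = -1/1065389 (v = 1/(-1065389) = -1/1065389 ≈ -9.3862e-7)
1/(1/(v + 71119) + W(384)) = 1/(1/(-1/1065389 + 71119) + 324) = 1/(1/(75769400290/1065389) + 324) = 1/(1065389/75769400290 + 324) = 1/(24549286759349/75769400290) = 75769400290/24549286759349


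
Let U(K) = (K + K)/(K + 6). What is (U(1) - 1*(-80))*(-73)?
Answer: -41026/7 ≈ -5860.9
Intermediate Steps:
U(K) = 2*K/(6 + K) (U(K) = (2*K)/(6 + K) = 2*K/(6 + K))
(U(1) - 1*(-80))*(-73) = (2*1/(6 + 1) - 1*(-80))*(-73) = (2*1/7 + 80)*(-73) = (2*1*(⅐) + 80)*(-73) = (2/7 + 80)*(-73) = (562/7)*(-73) = -41026/7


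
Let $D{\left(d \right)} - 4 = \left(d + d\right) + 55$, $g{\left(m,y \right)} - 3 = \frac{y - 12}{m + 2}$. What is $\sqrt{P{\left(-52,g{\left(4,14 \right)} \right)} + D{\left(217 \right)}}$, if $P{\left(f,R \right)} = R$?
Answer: $\frac{\sqrt{4467}}{3} \approx 22.279$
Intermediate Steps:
$g{\left(m,y \right)} = 3 + \frac{-12 + y}{2 + m}$ ($g{\left(m,y \right)} = 3 + \frac{y - 12}{m + 2} = 3 + \frac{-12 + y}{2 + m}$)
$D{\left(d \right)} = 59 + 2 d$ ($D{\left(d \right)} = 4 + \left(\left(d + d\right) + 55\right) = 4 + \left(2 d + 55\right) = 4 + \left(55 + 2 d\right) = 59 + 2 d$)
$\sqrt{P{\left(-52,g{\left(4,14 \right)} \right)} + D{\left(217 \right)}} = \sqrt{\frac{-6 + 14 + 3 \cdot 4}{2 + 4} + \left(59 + 2 \cdot 217\right)} = \sqrt{\frac{-6 + 14 + 12}{6} + \left(59 + 434\right)} = \sqrt{\frac{1}{6} \cdot 20 + 493} = \sqrt{\frac{10}{3} + 493} = \sqrt{\frac{1489}{3}} = \frac{\sqrt{4467}}{3}$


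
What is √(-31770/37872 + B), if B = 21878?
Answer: √24211541722/1052 ≈ 147.91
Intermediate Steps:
√(-31770/37872 + B) = √(-31770/37872 + 21878) = √(-31770*1/37872 + 21878) = √(-1765/2104 + 21878) = √(46029547/2104) = √24211541722/1052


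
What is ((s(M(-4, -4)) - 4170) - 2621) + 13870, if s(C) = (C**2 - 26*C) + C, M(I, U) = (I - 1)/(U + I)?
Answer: 452081/64 ≈ 7063.8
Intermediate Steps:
M(I, U) = (-1 + I)/(I + U)
s(C) = C**2 - 25*C
((s(M(-4, -4)) - 4170) - 2621) + 13870 = ((((-1 - 4)/(-4 - 4))*(-25 + (-1 - 4)/(-4 - 4)) - 4170) - 2621) + 13870 = (((-5/(-8))*(-25 - 5/(-8)) - 4170) - 2621) + 13870 = (((-1/8*(-5))*(-25 - 1/8*(-5)) - 4170) - 2621) + 13870 = ((5*(-25 + 5/8)/8 - 4170) - 2621) + 13870 = (((5/8)*(-195/8) - 4170) - 2621) + 13870 = ((-975/64 - 4170) - 2621) + 13870 = (-267855/64 - 2621) + 13870 = -435599/64 + 13870 = 452081/64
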